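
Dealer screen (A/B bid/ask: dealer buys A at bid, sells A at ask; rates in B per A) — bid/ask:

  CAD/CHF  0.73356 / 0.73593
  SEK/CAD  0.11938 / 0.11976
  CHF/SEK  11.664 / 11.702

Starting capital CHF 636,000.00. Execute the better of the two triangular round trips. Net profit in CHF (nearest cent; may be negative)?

Net profit: CHF 13,638.63

Best loop CHF → SEK → CAD → CHF:
CHF 636,000.00 × 11.664 (sell CHF at bid) = SEK 7,418,304.00
SEK 7,418,304.00 × 0.11938 (sell SEK at bid) = CAD 885,597.13
CAD 885,597.13 × 0.73356 (sell CAD at bid) = CHF 649,638.63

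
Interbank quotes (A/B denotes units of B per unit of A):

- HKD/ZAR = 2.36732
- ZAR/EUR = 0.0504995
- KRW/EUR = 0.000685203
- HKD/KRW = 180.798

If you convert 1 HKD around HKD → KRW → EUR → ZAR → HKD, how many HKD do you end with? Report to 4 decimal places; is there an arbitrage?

1.0363 (arbitrage exists)

Around HKD → KRW → EUR → ZAR → HKD: 1 × 180.798 × 0.000685203 ÷ 0.0504995 ÷ 2.36732 = 1.036260
Product > 1; profitable direction is HKD → KRW → EUR → ZAR → HKD.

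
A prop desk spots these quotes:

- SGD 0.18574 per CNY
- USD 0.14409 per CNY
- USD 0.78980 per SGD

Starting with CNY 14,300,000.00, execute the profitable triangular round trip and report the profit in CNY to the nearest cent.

Profit: CNY 258,772.74

Profitable loop is CNY → SGD → USD → CNY:
CNY 14,300,000.00 × 0.18574 = SGD 2,656,082.00
SGD 2,656,082.00 × 0.78980 = USD 2,097,773.56
USD 2,097,773.56 ÷ 0.14409 = CNY 14,558,772.74
Profit = CNY 14,558,772.74 − CNY 14,300,000.00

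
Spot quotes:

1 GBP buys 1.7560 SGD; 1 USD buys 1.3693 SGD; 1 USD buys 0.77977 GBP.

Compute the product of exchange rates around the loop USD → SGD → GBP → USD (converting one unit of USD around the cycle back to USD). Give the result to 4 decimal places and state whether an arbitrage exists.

Around USD → SGD → GBP → USD: 1 × 1.3693 ÷ 1.7560 ÷ 0.77977 = 1.000017
Product ≈ 1 (deviation 0.002%, within rounding noise).

1.0000 (no arbitrage)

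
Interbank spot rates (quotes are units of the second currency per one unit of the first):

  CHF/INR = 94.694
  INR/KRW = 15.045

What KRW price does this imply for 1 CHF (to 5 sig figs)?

CHF/KRW = 1424.7

1 CHF × 94.694 = 94.694 INR
94.694 INR × 15.045 = 1424.67 KRW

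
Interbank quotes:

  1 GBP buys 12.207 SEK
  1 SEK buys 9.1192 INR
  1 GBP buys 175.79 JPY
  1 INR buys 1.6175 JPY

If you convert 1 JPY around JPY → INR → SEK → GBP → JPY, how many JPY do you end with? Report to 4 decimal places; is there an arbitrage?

0.9763 (arbitrage exists)

Around JPY → INR → SEK → GBP → JPY: 1 ÷ 1.6175 ÷ 9.1192 ÷ 12.207 × 175.79 = 0.976302
Product < 1; profitable direction is JPY → GBP → SEK → INR → JPY.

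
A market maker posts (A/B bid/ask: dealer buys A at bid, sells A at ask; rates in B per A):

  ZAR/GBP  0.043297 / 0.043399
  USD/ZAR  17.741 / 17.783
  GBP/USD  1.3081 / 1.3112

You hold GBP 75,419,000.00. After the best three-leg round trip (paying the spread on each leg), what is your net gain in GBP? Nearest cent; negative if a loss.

Best loop GBP → USD → ZAR → GBP:
GBP 75,419,000.00 × 1.3081 (sell GBP at bid) = USD 98,655,593.90
USD 98,655,593.90 × 17.741 (sell USD at bid) = ZAR 1,750,248,891.38
ZAR 1,750,248,891.38 × 0.043297 (sell ZAR at bid) = GBP 75,780,526.25

Net profit: GBP 361,526.25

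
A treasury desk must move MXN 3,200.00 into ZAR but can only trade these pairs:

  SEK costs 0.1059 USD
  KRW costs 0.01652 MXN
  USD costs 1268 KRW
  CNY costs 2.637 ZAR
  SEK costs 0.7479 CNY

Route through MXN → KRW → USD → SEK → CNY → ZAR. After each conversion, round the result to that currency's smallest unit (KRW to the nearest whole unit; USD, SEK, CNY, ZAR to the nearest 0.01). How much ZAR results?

MXN 3,200.00 ÷ 0.01652 = KRW 193,705
KRW 193,705 ÷ 1268 = USD 152.76
USD 152.76 ÷ 0.1059 = SEK 1,442.49
SEK 1,442.49 × 0.7479 = CNY 1,078.84
CNY 1,078.84 × 2.637 = ZAR 2,844.90

ZAR 2,844.90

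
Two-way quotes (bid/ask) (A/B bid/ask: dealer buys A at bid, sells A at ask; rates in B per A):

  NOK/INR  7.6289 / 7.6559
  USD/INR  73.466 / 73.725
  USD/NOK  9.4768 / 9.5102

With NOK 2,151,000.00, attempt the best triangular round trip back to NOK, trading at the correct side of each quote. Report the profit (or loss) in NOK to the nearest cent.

Best loop NOK → USD → INR → NOK:
NOK 2,151,000.00 ÷ 9.5102 (buy USD at ask) = USD 226,178.21
USD 226,178.21 × 73.466 (sell USD at bid) = INR 16,616,408.28
INR 16,616,408.28 ÷ 7.6559 (buy NOK at ask) = NOK 2,170,405.61

Net profit: NOK 19,405.61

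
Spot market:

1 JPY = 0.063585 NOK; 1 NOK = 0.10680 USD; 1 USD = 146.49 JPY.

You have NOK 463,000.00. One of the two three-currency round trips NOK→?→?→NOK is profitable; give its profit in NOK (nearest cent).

Profitable loop is NOK → JPY → USD → NOK:
NOK 463,000.00 ÷ 0.063585 = JPY 7,281,592
JPY 7,281,592 ÷ 146.49 = USD 49,707.09
USD 49,707.09 ÷ 0.10680 = NOK 465,422.19
Profit = NOK 465,422.19 − NOK 463,000.00

Profit: NOK 2,422.19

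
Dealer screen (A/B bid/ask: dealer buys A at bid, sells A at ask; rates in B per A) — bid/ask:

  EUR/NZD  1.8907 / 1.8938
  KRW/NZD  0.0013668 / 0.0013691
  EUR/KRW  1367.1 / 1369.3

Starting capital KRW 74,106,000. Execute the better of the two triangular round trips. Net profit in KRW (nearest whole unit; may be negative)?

Best loop KRW → EUR → NZD → KRW:
KRW 74,106,000 ÷ 1369.3 (buy EUR at ask) = EUR 54,119.62
EUR 54,119.62 × 1.8907 (sell EUR at bid) = NZD 102,323.97
NZD 102,323.97 ÷ 0.0013691 (buy KRW at ask) = KRW 74,738,128

Net profit: KRW 632,128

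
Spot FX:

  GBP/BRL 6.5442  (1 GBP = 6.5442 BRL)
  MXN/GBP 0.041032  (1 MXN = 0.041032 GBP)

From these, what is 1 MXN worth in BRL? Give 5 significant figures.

MXN/BRL = 0.26852

1 MXN × 0.041032 = 0.041032 GBP
0.041032 GBP × 6.5442 = 0.268522 BRL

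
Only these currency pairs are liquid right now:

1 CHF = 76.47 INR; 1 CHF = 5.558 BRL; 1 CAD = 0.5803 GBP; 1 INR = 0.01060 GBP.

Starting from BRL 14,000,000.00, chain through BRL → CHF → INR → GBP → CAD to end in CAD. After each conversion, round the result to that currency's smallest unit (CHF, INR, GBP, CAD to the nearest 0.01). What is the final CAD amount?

CAD 3,518,470.21

BRL 14,000,000.00 ÷ 5.558 = CHF 2,518,891.69
CHF 2,518,891.69 × 76.47 = INR 192,619,647.53
INR 192,619,647.53 × 0.01060 = GBP 2,041,768.26
GBP 2,041,768.26 ÷ 0.5803 = CAD 3,518,470.21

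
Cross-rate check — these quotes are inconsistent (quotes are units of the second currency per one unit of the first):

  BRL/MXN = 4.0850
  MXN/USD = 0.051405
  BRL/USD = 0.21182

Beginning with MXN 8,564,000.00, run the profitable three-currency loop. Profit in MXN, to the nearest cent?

Profit: MXN 74,656.35

Profitable loop is MXN → BRL → USD → MXN:
MXN 8,564,000.00 ÷ 4.0850 = BRL 2,096,450.43
BRL 2,096,450.43 × 0.21182 = USD 444,070.13
USD 444,070.13 ÷ 0.051405 = MXN 8,638,656.35
Profit = MXN 8,638,656.35 − MXN 8,564,000.00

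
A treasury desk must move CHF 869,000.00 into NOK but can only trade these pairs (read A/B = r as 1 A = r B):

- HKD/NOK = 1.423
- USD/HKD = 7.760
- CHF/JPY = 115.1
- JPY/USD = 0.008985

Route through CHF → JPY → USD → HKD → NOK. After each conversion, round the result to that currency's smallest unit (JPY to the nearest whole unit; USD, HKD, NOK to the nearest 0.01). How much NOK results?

NOK 9,923,841.12

CHF 869,000.00 × 115.1 = JPY 100,021,900
JPY 100,021,900 × 0.008985 = USD 898,696.77
USD 898,696.77 × 7.760 = HKD 6,973,886.94
HKD 6,973,886.94 × 1.423 = NOK 9,923,841.12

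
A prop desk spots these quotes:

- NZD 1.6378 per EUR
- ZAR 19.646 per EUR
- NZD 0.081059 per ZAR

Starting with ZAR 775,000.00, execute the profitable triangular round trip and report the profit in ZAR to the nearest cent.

Profitable loop is ZAR → EUR → NZD → ZAR:
ZAR 775,000.00 ÷ 19.646 = EUR 39,448.23
EUR 39,448.23 × 1.6378 = NZD 64,608.32
NZD 64,608.32 ÷ 0.081059 = ZAR 797,052.98
Profit = ZAR 797,052.98 − ZAR 775,000.00

Profit: ZAR 22,052.98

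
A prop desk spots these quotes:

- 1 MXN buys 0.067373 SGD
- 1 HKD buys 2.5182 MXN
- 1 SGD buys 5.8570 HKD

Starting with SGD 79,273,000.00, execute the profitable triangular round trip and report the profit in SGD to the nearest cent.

Profitable loop is SGD → MXN → HKD → SGD:
SGD 79,273,000.00 ÷ 0.067373 = MXN 1,176,628,619.77
MXN 1,176,628,619.77 ÷ 2.5182 = HKD 467,249,868.86
HKD 467,249,868.86 ÷ 5.8570 = SGD 79,776,313.62
Profit = SGD 79,776,313.62 − SGD 79,273,000.00

Profit: SGD 503,313.62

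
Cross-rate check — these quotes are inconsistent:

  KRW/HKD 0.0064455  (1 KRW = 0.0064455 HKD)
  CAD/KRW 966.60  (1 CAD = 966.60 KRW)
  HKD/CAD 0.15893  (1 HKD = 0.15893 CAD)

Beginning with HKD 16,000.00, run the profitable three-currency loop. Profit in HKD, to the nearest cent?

Profitable loop is HKD → KRW → CAD → HKD:
HKD 16,000.00 ÷ 0.0064455 = KRW 2,482,352
KRW 2,482,352 ÷ 966.60 = CAD 2,568.13
CAD 2,568.13 ÷ 0.15893 = HKD 16,158.86
Profit = HKD 16,158.86 − HKD 16,000.00

Profit: HKD 158.86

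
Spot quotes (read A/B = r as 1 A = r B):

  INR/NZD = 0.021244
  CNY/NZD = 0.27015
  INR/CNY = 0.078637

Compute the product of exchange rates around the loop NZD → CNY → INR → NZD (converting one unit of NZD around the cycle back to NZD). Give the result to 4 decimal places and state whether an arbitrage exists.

Around NZD → CNY → INR → NZD: 1 ÷ 0.27015 ÷ 0.078637 × 0.021244 = 1.000010
Product ≈ 1 (deviation 0.001%, within rounding noise).

1.0000 (no arbitrage)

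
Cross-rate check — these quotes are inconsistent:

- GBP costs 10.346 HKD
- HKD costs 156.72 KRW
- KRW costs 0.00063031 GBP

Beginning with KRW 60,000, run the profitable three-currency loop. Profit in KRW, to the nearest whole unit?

Profit: KRW 1,320

Profitable loop is KRW → GBP → HKD → KRW:
KRW 60,000 × 0.00063031 = GBP 37.82
GBP 37.82 × 10.346 = HKD 391.27
HKD 391.27 × 156.72 = KRW 61,320
Profit = KRW 61,320 − KRW 60,000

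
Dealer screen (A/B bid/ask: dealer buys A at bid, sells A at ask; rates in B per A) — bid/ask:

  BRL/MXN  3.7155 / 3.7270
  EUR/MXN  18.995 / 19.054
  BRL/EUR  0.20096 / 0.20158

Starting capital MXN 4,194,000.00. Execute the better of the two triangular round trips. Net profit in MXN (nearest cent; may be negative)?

Best loop MXN → BRL → EUR → MXN:
MXN 4,194,000.00 ÷ 3.7270 (buy BRL at ask) = BRL 1,125,301.85
BRL 1,125,301.85 × 0.20096 (sell BRL at bid) = EUR 226,140.66
EUR 226,140.66 × 18.995 (sell EUR at bid) = MXN 4,295,541.84

Net profit: MXN 101,541.84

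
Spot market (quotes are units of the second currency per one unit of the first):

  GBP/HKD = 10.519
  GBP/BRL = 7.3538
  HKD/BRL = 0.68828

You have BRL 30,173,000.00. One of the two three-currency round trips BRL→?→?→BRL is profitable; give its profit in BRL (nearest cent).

Profit: BRL 474,192.90

Profitable loop is BRL → HKD → GBP → BRL:
BRL 30,173,000.00 ÷ 0.68828 = HKD 43,838,263.50
HKD 43,838,263.50 ÷ 10.519 = GBP 4,167,531.47
GBP 4,167,531.47 × 7.3538 = BRL 30,647,192.90
Profit = BRL 30,647,192.90 − BRL 30,173,000.00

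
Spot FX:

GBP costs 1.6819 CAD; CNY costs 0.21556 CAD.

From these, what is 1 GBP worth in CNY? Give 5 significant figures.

1 GBP × 1.6819 = 1.6819 CAD
1.6819 CAD ÷ 0.21556 = 7.80247 CNY

GBP/CNY = 7.8025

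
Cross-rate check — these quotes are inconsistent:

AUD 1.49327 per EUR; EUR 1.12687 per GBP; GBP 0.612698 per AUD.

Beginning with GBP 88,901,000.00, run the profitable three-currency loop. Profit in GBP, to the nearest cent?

Profit: GBP 2,755,921.42

Profitable loop is GBP → EUR → AUD → GBP:
GBP 88,901,000.00 × 1.12687 = EUR 100,179,869.87
EUR 100,179,869.87 × 1.49327 = AUD 149,595,594.28
AUD 149,595,594.28 × 0.612698 = GBP 91,656,921.42
Profit = GBP 91,656,921.42 − GBP 88,901,000.00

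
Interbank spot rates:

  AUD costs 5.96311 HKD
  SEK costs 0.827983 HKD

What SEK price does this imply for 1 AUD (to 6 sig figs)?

1 AUD × 5.96311 = 5.96311 HKD
5.96311 HKD ÷ 0.827983 = 7.20197 SEK

AUD/SEK = 7.20197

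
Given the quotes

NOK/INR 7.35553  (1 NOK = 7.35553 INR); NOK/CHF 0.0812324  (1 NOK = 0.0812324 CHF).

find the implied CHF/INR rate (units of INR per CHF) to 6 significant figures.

1 CHF ÷ 0.0812324 = 12.3104 NOK
12.3104 NOK × 7.35553 = 90.5492 INR

CHF/INR = 90.5492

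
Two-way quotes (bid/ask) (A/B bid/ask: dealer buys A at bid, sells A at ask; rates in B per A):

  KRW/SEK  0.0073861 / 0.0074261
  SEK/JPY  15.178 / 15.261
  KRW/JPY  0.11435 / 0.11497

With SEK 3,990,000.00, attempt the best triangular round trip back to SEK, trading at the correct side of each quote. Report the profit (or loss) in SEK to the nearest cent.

Best loop SEK → KRW → JPY → SEK:
SEK 3,990,000.00 ÷ 0.0074261 (buy KRW at ask) = KRW 537,294,138
KRW 537,294,138 × 0.11435 (sell KRW at bid) = JPY 61,439,585
JPY 61,439,585 ÷ 15.261 (buy SEK at ask) = SEK 4,025,921.28

Net profit: SEK 35,921.28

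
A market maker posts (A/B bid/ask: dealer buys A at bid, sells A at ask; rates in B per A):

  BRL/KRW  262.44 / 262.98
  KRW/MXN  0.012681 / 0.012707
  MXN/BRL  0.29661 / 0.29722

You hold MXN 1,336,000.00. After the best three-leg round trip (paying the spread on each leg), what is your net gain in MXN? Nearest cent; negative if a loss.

Net profit: MXN 9,125.10

Best loop MXN → KRW → BRL → MXN:
MXN 1,336,000.00 ÷ 0.012707 (buy KRW at ask) = KRW 105,138,900
KRW 105,138,900 ÷ 262.98 (buy BRL at ask) = BRL 399,798.08
BRL 399,798.08 ÷ 0.29722 (buy MXN at ask) = MXN 1,345,125.10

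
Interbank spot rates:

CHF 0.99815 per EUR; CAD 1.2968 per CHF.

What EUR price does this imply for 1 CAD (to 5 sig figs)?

CAD/EUR = 0.77256

1 CAD ÷ 1.2968 = 0.771129 CHF
0.771129 CHF ÷ 0.99815 = 0.772558 EUR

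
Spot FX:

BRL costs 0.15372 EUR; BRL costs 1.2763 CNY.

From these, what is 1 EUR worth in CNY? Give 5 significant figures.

1 EUR ÷ 0.15372 = 6.50533 BRL
6.50533 BRL × 1.2763 = 8.30276 CNY

EUR/CNY = 8.3028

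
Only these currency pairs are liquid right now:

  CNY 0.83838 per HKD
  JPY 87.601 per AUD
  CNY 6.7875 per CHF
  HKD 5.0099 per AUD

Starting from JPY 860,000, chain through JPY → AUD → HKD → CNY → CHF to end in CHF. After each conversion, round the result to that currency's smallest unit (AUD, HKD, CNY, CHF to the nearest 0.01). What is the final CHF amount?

CHF 6,075.05

JPY 860,000 ÷ 87.601 = AUD 9,817.24
AUD 9,817.24 × 5.0099 = HKD 49,183.39
HKD 49,183.39 × 0.83838 = CNY 41,234.37
CNY 41,234.37 ÷ 6.7875 = CHF 6,075.05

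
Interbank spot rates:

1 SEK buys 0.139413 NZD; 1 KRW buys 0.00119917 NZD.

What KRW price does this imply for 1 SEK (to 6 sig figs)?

SEK/KRW = 116.258

1 SEK × 0.139413 = 0.139413 NZD
0.139413 NZD ÷ 0.00119917 = 116.258 KRW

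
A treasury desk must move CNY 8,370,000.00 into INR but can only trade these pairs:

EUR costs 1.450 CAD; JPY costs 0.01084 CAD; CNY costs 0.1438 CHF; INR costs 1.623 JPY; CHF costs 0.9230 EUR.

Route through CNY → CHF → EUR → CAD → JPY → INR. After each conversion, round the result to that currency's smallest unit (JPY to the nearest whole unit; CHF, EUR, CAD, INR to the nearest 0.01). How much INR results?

INR 91,560,097.35

CNY 8,370,000.00 × 0.1438 = CHF 1,203,606.00
CHF 1,203,606.00 × 0.9230 = EUR 1,110,928.34
EUR 1,110,928.34 × 1.450 = CAD 1,610,846.09
CAD 1,610,846.09 ÷ 0.01084 = JPY 148,602,038
JPY 148,602,038 ÷ 1.623 = INR 91,560,097.35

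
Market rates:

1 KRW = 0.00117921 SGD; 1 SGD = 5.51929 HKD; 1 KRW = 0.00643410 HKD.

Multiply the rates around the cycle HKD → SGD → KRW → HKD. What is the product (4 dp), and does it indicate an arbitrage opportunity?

Around HKD → SGD → KRW → HKD: 1 ÷ 5.51929 ÷ 0.00117921 × 0.00643410 = 0.988584
Product < 1; profitable direction is HKD → KRW → SGD → HKD.

0.9886 (arbitrage exists)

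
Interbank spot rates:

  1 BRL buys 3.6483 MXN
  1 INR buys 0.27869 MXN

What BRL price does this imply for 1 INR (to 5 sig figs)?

INR/BRL = 0.076389

1 INR × 0.27869 = 0.27869 MXN
0.27869 MXN ÷ 3.6483 = 0.076389 BRL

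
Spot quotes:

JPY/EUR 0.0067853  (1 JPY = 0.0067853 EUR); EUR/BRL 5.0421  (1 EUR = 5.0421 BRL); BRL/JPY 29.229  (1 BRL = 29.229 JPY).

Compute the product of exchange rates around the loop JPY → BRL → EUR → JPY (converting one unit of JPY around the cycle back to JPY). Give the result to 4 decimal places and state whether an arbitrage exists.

Around JPY → BRL → EUR → JPY: 1 ÷ 29.229 ÷ 5.0421 ÷ 0.0067853 = 1.000013
Product ≈ 1 (deviation 0.001%, within rounding noise).

1.0000 (no arbitrage)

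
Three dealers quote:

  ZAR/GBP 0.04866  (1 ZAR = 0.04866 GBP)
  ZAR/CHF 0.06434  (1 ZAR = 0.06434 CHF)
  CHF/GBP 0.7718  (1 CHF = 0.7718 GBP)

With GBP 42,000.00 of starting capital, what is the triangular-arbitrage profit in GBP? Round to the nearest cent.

Profitable loop is GBP → ZAR → CHF → GBP:
GBP 42,000.00 ÷ 0.04866 = ZAR 863,131.94
ZAR 863,131.94 × 0.06434 = CHF 55,533.91
CHF 55,533.91 × 0.7718 = GBP 42,861.07
Profit = GBP 42,861.07 − GBP 42,000.00

Profit: GBP 861.07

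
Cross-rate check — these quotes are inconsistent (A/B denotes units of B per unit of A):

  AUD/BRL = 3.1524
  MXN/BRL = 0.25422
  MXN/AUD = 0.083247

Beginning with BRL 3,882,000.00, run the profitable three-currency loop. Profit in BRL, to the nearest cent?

Profit: BRL 125,335.72

Profitable loop is BRL → MXN → AUD → BRL:
BRL 3,882,000.00 ÷ 0.25422 = MXN 15,270,238.38
MXN 15,270,238.38 × 0.083247 = AUD 1,271,201.53
AUD 1,271,201.53 × 3.1524 = BRL 4,007,335.72
Profit = BRL 4,007,335.72 − BRL 3,882,000.00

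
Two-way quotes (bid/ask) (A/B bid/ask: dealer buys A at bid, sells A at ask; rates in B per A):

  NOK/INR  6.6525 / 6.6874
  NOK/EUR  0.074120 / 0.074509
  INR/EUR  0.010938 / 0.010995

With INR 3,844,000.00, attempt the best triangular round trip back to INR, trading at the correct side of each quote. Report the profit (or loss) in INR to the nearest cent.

Best loop INR → NOK → EUR → INR:
INR 3,844,000.00 ÷ 6.6874 (buy NOK at ask) = NOK 574,812.33
NOK 574,812.33 × 0.074120 (sell NOK at bid) = EUR 42,605.09
EUR 42,605.09 ÷ 0.010995 (buy INR at ask) = INR 3,874,951.36

Net profit: INR 30,951.36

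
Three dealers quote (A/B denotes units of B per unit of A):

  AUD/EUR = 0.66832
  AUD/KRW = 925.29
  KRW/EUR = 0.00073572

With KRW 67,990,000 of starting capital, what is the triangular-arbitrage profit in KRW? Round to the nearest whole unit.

Profit: KRW 1,264,981

Profitable loop is KRW → EUR → AUD → KRW:
KRW 67,990,000 × 0.00073572 = EUR 50,021.60
EUR 50,021.60 ÷ 0.66832 = AUD 74,846.78
AUD 74,846.78 × 925.29 = KRW 69,254,981
Profit = KRW 69,254,981 − KRW 67,990,000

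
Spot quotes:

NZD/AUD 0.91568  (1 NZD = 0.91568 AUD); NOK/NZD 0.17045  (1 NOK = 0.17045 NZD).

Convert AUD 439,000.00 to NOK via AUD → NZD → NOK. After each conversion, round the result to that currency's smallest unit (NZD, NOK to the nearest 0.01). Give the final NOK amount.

AUD 439,000.00 ÷ 0.91568 = NZD 479,425.13
NZD 479,425.13 ÷ 0.17045 = NOK 2,812,702.43

NOK 2,812,702.43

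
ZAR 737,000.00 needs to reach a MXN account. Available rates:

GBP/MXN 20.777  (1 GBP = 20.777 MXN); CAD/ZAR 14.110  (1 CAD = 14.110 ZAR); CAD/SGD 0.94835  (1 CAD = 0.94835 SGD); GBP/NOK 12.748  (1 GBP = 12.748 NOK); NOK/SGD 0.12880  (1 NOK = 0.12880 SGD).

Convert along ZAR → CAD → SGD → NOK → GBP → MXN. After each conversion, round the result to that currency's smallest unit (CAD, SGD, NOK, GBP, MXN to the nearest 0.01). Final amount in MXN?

ZAR 737,000.00 ÷ 14.110 = CAD 52,232.46
CAD 52,232.46 × 0.94835 = SGD 49,534.65
SGD 49,534.65 ÷ 0.12880 = NOK 384,585.79
NOK 384,585.79 ÷ 12.748 = GBP 30,168.32
GBP 30,168.32 × 20.777 = MXN 626,807.18

MXN 626,807.18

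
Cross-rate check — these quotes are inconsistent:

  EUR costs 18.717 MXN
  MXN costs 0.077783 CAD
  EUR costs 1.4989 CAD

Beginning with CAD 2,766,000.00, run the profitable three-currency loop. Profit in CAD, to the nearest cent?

Profitable loop is CAD → MXN → EUR → CAD:
CAD 2,766,000.00 ÷ 0.077783 = MXN 35,560,469.51
MXN 35,560,469.51 ÷ 18.717 = EUR 1,899,902.20
EUR 1,899,902.20 × 1.4989 = CAD 2,847,763.41
Profit = CAD 2,847,763.41 − CAD 2,766,000.00

Profit: CAD 81,763.41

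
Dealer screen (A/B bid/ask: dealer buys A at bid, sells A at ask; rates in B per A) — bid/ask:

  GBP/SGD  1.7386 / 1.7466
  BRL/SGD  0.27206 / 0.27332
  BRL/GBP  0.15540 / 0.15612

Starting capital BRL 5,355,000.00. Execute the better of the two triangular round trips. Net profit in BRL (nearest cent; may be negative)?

Best loop BRL → SGD → GBP → BRL:
BRL 5,355,000.00 × 0.27206 (sell BRL at bid) = SGD 1,456,881.30
SGD 1,456,881.30 ÷ 1.7466 (buy GBP at ask) = GBP 834,124.18
GBP 834,124.18 ÷ 0.15612 (buy BRL at ask) = BRL 5,342,840.02

Net result: BRL -12,159.98 (no profitable arbitrage after spreads)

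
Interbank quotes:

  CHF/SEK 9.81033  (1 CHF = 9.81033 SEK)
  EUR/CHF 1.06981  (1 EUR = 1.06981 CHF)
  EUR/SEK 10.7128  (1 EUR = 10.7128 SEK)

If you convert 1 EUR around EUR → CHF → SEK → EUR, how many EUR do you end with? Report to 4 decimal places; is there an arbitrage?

Around EUR → CHF → SEK → EUR: 1 × 1.06981 × 9.81033 ÷ 10.7128 = 0.979687
Product < 1; profitable direction is EUR → SEK → CHF → EUR.

0.9797 (arbitrage exists)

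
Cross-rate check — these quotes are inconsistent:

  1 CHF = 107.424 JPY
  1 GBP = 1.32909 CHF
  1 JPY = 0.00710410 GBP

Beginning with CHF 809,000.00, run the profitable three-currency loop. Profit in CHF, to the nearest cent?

Profit: CHF 11,565.58

Profitable loop is CHF → JPY → GBP → CHF:
CHF 809,000.00 × 107.424 = JPY 86,906,016
JPY 86,906,016 × 0.00710410 = GBP 617,389.03
GBP 617,389.03 × 1.32909 = CHF 820,565.58
Profit = CHF 820,565.58 − CHF 809,000.00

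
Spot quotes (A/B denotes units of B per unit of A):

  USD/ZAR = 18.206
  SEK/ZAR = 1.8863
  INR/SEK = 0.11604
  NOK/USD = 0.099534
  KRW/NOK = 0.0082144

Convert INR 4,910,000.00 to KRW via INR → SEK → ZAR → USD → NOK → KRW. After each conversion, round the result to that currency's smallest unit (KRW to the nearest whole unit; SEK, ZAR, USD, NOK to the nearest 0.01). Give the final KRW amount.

KRW 72,200,156

INR 4,910,000.00 × 0.11604 = SEK 569,756.40
SEK 569,756.40 × 1.8863 = ZAR 1,074,731.50
ZAR 1,074,731.50 ÷ 18.206 = USD 59,031.72
USD 59,031.72 ÷ 0.099534 = NOK 593,080.96
NOK 593,080.96 ÷ 0.0082144 = KRW 72,200,156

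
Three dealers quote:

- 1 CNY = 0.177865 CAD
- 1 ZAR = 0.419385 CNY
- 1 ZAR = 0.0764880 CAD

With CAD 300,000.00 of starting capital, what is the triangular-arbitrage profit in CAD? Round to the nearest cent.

Profitable loop is CAD → CNY → ZAR → CAD:
CAD 300,000.00 ÷ 0.177865 = CNY 1,686,672.48
CNY 1,686,672.48 ÷ 0.419385 = ZAR 4,021,775.88
ZAR 4,021,775.88 × 0.0764880 = CAD 307,617.59
Profit = CAD 307,617.59 − CAD 300,000.00

Profit: CAD 7,617.59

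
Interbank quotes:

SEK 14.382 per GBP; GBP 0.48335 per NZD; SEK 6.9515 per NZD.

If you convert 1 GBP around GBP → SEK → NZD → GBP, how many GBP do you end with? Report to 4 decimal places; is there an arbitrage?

Around GBP → SEK → NZD → GBP: 1 × 14.382 ÷ 6.9515 × 0.48335 = 1.000006
Product ≈ 1 (deviation 0.001%, within rounding noise).

1.0000 (no arbitrage)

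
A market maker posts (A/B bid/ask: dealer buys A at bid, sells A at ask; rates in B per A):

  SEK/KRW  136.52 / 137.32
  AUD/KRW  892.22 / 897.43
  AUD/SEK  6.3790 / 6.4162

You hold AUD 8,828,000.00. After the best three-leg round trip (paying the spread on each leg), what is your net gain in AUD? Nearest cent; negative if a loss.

Net profit: AUD 111,692.71

Best loop AUD → KRW → SEK → AUD:
AUD 8,828,000.00 × 892.22 (sell AUD at bid) = KRW 7,876,518,160
KRW 7,876,518,160 ÷ 137.32 (buy SEK at ask) = SEK 57,358,856.39
SEK 57,358,856.39 ÷ 6.4162 (buy AUD at ask) = AUD 8,939,692.71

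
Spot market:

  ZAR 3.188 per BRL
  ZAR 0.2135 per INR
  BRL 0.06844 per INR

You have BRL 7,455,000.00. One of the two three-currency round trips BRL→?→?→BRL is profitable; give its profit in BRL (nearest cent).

Profit: BRL 163,651.04

Profitable loop is BRL → ZAR → INR → BRL:
BRL 7,455,000.00 × 3.188 = ZAR 23,766,540.00
ZAR 23,766,540.00 ÷ 0.2135 = INR 111,318,688.52
INR 111,318,688.52 × 0.06844 = BRL 7,618,651.04
Profit = BRL 7,618,651.04 − BRL 7,455,000.00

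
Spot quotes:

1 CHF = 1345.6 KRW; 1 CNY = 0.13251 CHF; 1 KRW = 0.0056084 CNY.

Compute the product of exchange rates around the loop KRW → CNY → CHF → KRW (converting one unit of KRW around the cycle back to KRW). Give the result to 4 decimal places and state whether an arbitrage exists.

Around KRW → CNY → CHF → KRW: 1 × 0.0056084 × 0.13251 × 1345.6 = 1.000008
Product ≈ 1 (deviation 0.001%, within rounding noise).

1.0000 (no arbitrage)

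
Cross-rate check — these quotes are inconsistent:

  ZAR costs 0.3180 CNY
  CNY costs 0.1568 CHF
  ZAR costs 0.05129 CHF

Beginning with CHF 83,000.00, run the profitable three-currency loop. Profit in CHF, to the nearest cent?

Profitable loop is CHF → CNY → ZAR → CHF:
CHF 83,000.00 ÷ 0.1568 = CNY 529,336.73
CNY 529,336.73 ÷ 0.3180 = ZAR 1,664,580.93
ZAR 1,664,580.93 × 0.05129 = CHF 85,376.36
Profit = CHF 85,376.36 − CHF 83,000.00

Profit: CHF 2,376.36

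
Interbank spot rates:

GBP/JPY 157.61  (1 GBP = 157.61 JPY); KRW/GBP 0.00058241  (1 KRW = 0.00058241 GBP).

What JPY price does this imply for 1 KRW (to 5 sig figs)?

KRW/JPY = 0.091794

1 KRW × 0.00058241 = 0.00058241 GBP
0.00058241 GBP × 157.61 = 0.0917936 JPY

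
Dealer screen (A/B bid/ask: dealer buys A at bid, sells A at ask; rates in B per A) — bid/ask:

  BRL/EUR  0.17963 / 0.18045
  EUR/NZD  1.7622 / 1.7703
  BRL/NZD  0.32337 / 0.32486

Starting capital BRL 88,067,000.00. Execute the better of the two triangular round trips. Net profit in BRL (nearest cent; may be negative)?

Net profit: BRL 1,080,500.96

Best loop BRL → NZD → EUR → BRL:
BRL 88,067,000.00 × 0.32337 (sell BRL at bid) = NZD 28,478,225.79
NZD 28,478,225.79 ÷ 1.7703 (buy EUR at ask) = EUR 16,086,666.55
EUR 16,086,666.55 ÷ 0.18045 (buy BRL at ask) = BRL 89,147,500.96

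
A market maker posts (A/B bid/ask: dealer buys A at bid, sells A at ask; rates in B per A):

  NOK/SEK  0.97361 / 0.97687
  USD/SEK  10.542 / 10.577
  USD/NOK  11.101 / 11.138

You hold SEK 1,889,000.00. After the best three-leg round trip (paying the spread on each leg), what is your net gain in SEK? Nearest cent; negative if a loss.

Best loop SEK → USD → NOK → SEK:
SEK 1,889,000.00 ÷ 10.577 (buy USD at ask) = USD 178,595.06
USD 178,595.06 × 11.101 (sell USD at bid) = NOK 1,982,583.81
NOK 1,982,583.81 × 0.97361 (sell NOK at bid) = SEK 1,930,263.43

Net profit: SEK 41,263.43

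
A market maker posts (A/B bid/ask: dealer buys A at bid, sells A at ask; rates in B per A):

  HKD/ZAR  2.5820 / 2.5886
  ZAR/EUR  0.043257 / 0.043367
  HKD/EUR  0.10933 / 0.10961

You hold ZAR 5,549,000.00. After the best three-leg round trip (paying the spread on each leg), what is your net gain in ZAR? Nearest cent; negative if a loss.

Best loop ZAR → EUR → HKD → ZAR:
ZAR 5,549,000.00 × 0.043257 (sell ZAR at bid) = EUR 240,033.09
EUR 240,033.09 ÷ 0.10961 (buy HKD at ask) = HKD 2,189,883.16
HKD 2,189,883.16 × 2.5820 (sell HKD at bid) = ZAR 5,654,278.32

Net profit: ZAR 105,278.32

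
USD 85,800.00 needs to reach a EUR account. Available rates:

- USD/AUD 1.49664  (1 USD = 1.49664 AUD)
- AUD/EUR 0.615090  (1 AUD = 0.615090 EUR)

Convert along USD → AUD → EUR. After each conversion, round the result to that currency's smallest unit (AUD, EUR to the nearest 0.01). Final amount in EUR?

EUR 78,984.76

USD 85,800.00 × 1.49664 = AUD 128,411.71
AUD 128,411.71 × 0.615090 = EUR 78,984.76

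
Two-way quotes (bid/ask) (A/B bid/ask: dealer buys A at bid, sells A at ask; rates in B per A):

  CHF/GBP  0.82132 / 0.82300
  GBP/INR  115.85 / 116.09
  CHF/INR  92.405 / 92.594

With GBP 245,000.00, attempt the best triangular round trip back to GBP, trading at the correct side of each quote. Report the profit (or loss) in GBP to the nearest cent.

Net profit: GBP 6,762.87

Best loop GBP → INR → CHF → GBP:
GBP 245,000.00 × 115.85 (sell GBP at bid) = INR 28,383,250.00
INR 28,383,250.00 ÷ 92.594 (buy CHF at ask) = CHF 306,534.44
CHF 306,534.44 × 0.82132 (sell CHF at bid) = GBP 251,762.87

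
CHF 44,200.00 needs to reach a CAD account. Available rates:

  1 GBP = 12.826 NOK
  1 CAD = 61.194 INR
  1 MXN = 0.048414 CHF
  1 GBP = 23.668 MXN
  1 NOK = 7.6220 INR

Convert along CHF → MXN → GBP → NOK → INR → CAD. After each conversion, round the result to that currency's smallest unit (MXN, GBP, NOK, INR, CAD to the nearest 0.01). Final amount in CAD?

CHF 44,200.00 ÷ 0.048414 = MXN 912,959.06
MXN 912,959.06 ÷ 23.668 = GBP 38,573.56
GBP 38,573.56 × 12.826 = NOK 494,744.48
NOK 494,744.48 × 7.6220 = INR 3,770,942.43
INR 3,770,942.43 ÷ 61.194 = CAD 61,622.75

CAD 61,622.75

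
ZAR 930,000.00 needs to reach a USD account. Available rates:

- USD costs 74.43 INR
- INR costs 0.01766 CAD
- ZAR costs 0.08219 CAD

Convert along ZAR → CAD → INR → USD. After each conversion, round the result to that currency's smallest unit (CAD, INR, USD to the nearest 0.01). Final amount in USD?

USD 58,151.81

ZAR 930,000.00 × 0.08219 = CAD 76,436.70
CAD 76,436.70 ÷ 0.01766 = INR 4,328,238.96
INR 4,328,238.96 ÷ 74.43 = USD 58,151.81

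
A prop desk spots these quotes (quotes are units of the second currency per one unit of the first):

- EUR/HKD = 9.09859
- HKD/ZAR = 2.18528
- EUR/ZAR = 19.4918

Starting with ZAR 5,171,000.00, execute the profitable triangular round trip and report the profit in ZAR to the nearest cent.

Profit: ZAR 103,773.04

Profitable loop is ZAR → EUR → HKD → ZAR:
ZAR 5,171,000.00 ÷ 19.4918 = EUR 265,291.05
EUR 265,291.05 × 9.09859 = HKD 2,413,774.45
HKD 2,413,774.45 × 2.18528 = ZAR 5,274,773.04
Profit = ZAR 5,274,773.04 − ZAR 5,171,000.00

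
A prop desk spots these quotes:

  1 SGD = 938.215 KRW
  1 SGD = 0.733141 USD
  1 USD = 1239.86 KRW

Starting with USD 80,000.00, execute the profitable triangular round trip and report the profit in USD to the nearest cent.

Profitable loop is USD → SGD → KRW → USD:
USD 80,000.00 ÷ 0.733141 = SGD 109,119.53
SGD 109,119.53 × 938.215 = KRW 102,377,578
KRW 102,377,578 ÷ 1239.86 = USD 82,571.89
Profit = USD 82,571.89 − USD 80,000.00

Profit: USD 2,571.89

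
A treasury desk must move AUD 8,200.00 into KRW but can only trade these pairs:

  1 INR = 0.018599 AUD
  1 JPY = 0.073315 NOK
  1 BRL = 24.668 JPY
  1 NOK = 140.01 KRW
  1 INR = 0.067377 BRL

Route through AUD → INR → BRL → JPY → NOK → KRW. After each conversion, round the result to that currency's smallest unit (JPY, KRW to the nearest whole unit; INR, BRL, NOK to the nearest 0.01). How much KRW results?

AUD 8,200.00 ÷ 0.018599 = INR 440,883.92
INR 440,883.92 × 0.067377 = BRL 29,705.44
BRL 29,705.44 × 24.668 = JPY 732,774
JPY 732,774 × 0.073315 = NOK 53,723.33
NOK 53,723.33 × 140.01 = KRW 7,521,803

KRW 7,521,803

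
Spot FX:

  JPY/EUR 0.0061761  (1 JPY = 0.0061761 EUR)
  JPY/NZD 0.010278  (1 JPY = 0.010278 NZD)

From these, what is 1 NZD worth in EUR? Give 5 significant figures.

1 NZD ÷ 0.010278 = 97.2952 JPY
97.2952 JPY × 0.0061761 = 0.600905 EUR

NZD/EUR = 0.60090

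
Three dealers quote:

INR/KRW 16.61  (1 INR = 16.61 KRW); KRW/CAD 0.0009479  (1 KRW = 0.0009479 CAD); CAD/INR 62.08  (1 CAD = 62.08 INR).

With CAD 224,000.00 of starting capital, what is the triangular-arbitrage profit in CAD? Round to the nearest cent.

Profitable loop is CAD → KRW → INR → CAD:
CAD 224,000.00 ÷ 0.0009479 = KRW 236,311,847
KRW 236,311,847 ÷ 16.61 = INR 14,227,082.92
INR 14,227,082.92 ÷ 62.08 = CAD 229,173.37
Profit = CAD 229,173.37 − CAD 224,000.00

Profit: CAD 5,173.37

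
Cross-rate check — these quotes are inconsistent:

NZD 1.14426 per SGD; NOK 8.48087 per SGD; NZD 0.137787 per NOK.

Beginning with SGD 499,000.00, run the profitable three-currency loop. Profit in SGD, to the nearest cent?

Profit: SGD 10,594.20

Profitable loop is SGD → NOK → NZD → SGD:
SGD 499,000.00 × 8.48087 = NOK 4,231,954.13
NOK 4,231,954.13 × 0.137787 = NZD 583,108.26
NZD 583,108.26 ÷ 1.14426 = SGD 509,594.20
Profit = SGD 509,594.20 − SGD 499,000.00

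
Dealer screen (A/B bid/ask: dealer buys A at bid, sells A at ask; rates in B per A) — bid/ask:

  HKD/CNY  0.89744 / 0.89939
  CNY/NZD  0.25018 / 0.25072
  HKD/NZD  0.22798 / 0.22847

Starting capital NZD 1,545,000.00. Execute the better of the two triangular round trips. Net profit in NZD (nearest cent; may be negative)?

Best loop NZD → CNY → HKD → NZD:
NZD 1,545,000.00 ÷ 0.25072 (buy CNY at ask) = CNY 6,162,252.71
CNY 6,162,252.71 ÷ 0.89939 (buy HKD at ask) = HKD 6,851,591.31
HKD 6,851,591.31 × 0.22798 (sell HKD at bid) = NZD 1,562,025.79

Net profit: NZD 17,025.79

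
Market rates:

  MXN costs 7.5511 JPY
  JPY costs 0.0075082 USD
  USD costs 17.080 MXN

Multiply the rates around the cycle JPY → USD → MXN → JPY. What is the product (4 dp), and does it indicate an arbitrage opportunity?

Around JPY → USD → MXN → JPY: 1 × 0.0075082 × 17.080 × 7.5511 = 0.968353
Product < 1; profitable direction is JPY → MXN → USD → JPY.

0.9684 (arbitrage exists)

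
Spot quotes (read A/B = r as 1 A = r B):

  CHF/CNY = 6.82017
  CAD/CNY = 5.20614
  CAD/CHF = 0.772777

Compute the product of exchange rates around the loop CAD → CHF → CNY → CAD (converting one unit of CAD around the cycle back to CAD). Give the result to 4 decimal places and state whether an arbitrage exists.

1.0124 (arbitrage exists)

Around CAD → CHF → CNY → CAD: 1 × 0.772777 × 6.82017 ÷ 5.20614 = 1.012357
Product > 1; profitable direction is CAD → CHF → CNY → CAD.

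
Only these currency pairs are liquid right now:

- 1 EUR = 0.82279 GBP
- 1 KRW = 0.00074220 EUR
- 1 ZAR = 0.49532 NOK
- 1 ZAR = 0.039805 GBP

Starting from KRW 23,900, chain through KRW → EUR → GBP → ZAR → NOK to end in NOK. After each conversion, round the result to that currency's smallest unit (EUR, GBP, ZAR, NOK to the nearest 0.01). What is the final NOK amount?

NOK 181.68

KRW 23,900 × 0.00074220 = EUR 17.74
EUR 17.74 × 0.82279 = GBP 14.60
GBP 14.60 ÷ 0.039805 = ZAR 366.79
ZAR 366.79 × 0.49532 = NOK 181.68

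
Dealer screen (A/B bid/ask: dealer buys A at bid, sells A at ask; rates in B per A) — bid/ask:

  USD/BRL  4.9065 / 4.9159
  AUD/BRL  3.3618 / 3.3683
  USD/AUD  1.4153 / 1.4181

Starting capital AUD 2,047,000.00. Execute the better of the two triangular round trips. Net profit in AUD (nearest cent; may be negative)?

Best loop AUD → USD → BRL → AUD:
AUD 2,047,000.00 ÷ 1.4181 (buy USD at ask) = USD 1,443,480.71
USD 1,443,480.71 × 4.9065 (sell USD at bid) = BRL 7,082,438.12
BRL 7,082,438.12 ÷ 3.3683 (buy AUD at ask) = AUD 2,102,674.38

Net profit: AUD 55,674.38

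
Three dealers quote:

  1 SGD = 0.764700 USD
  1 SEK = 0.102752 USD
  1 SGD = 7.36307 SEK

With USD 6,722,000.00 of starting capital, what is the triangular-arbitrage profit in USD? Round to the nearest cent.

Profit: USD 72,232.20

Profitable loop is USD → SEK → SGD → USD:
USD 6,722,000.00 ÷ 0.102752 = SEK 65,419,651.20
SEK 65,419,651.20 ÷ 7.36307 = SGD 8,884,833.53
SGD 8,884,833.53 × 0.764700 = USD 6,794,232.20
Profit = USD 6,794,232.20 − USD 6,722,000.00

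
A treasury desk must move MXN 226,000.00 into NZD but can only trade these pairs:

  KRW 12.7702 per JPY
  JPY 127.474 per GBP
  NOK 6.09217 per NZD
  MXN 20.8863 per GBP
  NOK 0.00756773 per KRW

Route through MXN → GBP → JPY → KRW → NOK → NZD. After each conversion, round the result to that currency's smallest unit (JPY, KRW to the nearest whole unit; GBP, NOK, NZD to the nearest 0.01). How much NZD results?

MXN 226,000.00 ÷ 20.8863 = GBP 10,820.49
GBP 10,820.49 × 127.474 = JPY 1,379,331
JPY 1,379,331 × 12.7702 = KRW 17,614,333
KRW 17,614,333 × 0.00756773 = NOK 133,300.52
NOK 133,300.52 ÷ 6.09217 = NZD 21,880.63

NZD 21,880.63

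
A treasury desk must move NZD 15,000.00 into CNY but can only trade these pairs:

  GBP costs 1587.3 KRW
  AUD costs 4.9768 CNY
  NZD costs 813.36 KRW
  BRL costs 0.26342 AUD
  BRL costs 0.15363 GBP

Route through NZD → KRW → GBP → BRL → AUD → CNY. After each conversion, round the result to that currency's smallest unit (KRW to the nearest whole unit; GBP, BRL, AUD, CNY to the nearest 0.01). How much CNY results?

CNY 65,590.04

NZD 15,000.00 × 813.36 = KRW 12,200,400
KRW 12,200,400 ÷ 1587.3 = GBP 7,686.26
GBP 7,686.26 ÷ 0.15363 = BRL 50,030.98
BRL 50,030.98 × 0.26342 = AUD 13,179.16
AUD 13,179.16 × 4.9768 = CNY 65,590.04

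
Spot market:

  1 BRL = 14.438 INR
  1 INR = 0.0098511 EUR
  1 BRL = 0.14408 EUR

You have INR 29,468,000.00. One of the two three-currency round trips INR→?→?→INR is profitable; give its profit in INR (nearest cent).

Profit: INR 383,255.10

Profitable loop is INR → BRL → EUR → INR:
INR 29,468,000.00 ÷ 14.438 = BRL 2,041,002.91
BRL 2,041,002.91 × 0.14408 = EUR 294,067.70
EUR 294,067.70 ÷ 0.0098511 = INR 29,851,255.10
Profit = INR 29,851,255.10 − INR 29,468,000.00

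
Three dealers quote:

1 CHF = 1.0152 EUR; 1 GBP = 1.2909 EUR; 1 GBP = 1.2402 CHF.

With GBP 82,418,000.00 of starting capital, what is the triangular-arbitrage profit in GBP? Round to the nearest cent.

Profit: GBP 2,084,846.05

Profitable loop is GBP → EUR → CHF → GBP:
GBP 82,418,000.00 × 1.2909 = EUR 106,393,396.20
EUR 106,393,396.20 ÷ 1.0152 = CHF 104,800,429.67
CHF 104,800,429.67 ÷ 1.2402 = GBP 84,502,846.05
Profit = GBP 84,502,846.05 − GBP 82,418,000.00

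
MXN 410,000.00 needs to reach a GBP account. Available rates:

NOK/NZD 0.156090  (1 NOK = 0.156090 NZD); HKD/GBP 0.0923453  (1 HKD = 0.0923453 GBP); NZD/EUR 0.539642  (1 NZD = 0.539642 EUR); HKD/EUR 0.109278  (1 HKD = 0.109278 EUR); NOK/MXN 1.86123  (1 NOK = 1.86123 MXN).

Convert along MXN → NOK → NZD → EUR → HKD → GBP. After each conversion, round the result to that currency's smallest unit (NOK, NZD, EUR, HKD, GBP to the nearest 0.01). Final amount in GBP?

MXN 410,000.00 ÷ 1.86123 = NOK 220,284.44
NOK 220,284.44 × 0.156090 = NZD 34,384.20
NZD 34,384.20 × 0.539642 = EUR 18,555.16
EUR 18,555.16 ÷ 0.109278 = HKD 169,797.76
HKD 169,797.76 × 0.0923453 = GBP 15,680.03

GBP 15,680.03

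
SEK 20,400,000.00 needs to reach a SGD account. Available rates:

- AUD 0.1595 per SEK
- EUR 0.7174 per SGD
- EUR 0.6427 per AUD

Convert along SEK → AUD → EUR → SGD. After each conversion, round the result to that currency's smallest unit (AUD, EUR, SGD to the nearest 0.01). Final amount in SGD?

SEK 20,400,000.00 × 0.1595 = AUD 3,253,800.00
AUD 3,253,800.00 × 0.6427 = EUR 2,091,217.26
EUR 2,091,217.26 ÷ 0.7174 = SGD 2,914,994.79

SGD 2,914,994.79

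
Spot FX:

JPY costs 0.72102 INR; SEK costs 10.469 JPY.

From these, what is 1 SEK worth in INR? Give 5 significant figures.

SEK/INR = 7.5484

1 SEK × 10.469 = 10.469 JPY
10.469 JPY × 0.72102 = 7.54836 INR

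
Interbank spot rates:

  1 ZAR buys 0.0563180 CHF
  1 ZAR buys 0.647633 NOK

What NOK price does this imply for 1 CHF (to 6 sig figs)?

1 CHF ÷ 0.0563180 = 17.7563 ZAR
17.7563 ZAR × 0.647633 = 11.4996 NOK

CHF/NOK = 11.4996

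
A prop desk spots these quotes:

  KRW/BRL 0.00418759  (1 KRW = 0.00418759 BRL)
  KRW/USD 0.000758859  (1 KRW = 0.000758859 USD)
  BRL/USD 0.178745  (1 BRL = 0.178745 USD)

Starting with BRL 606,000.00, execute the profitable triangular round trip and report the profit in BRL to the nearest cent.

Profitable loop is BRL → KRW → USD → BRL:
BRL 606,000.00 ÷ 0.00418759 = KRW 144,713,308
KRW 144,713,308 × 0.000758859 = USD 109,817.00
USD 109,817.00 ÷ 0.178745 = BRL 614,378.00
Profit = BRL 614,378.00 − BRL 606,000.00

Profit: BRL 8,378.00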